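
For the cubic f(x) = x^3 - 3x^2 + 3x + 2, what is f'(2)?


Differentiate f(x) = x^3 - 3x^2 + 3x + 2 term by term:
f'(x) = 3x^2 - 6x + 3
Substitute x = 2:
f'(2) = 3 * 2^2 - 6 * 2 + 3
= 12 - 12 + 3
= 3

3


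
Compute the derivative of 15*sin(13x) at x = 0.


Apply the chain rule to differentiate 15*sin(13x):
d/dx [15*sin(13x)]
= 15 * cos(13x) * d/dx(13x)
= 15 * 13 * cos(13x)
= 195 * cos(13x)
Evaluate at x = 0:
= 195 * cos(0)
= 195 * 1
= 195

195


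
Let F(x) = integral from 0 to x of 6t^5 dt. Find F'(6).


By the Fundamental Theorem of Calculus (Part 1):
If F(x) = integral from 0 to x of f(t) dt, then F'(x) = f(x)
Here f(t) = 6t^5
So F'(x) = 6x^5
Evaluate at x = 6:
F'(6) = 6 * 6^5
= 6 * 7776
= 46656

46656


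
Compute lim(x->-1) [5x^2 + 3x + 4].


Since polynomials are continuous, we use direct substitution.
lim(x->-1) of 5x^2 + 3x + 4
= 5 * (-1)^2 + 3 * (-1) + 4
= 5 - 3 + 4
= 6

6


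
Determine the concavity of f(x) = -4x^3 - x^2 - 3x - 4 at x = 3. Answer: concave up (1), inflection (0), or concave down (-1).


Concavity is determined by the sign of f''(x).
f(x) = -4x^3 - x^2 - 3x - 4
f'(x) = -12x^2 - 2x - 3
f''(x) = -24x - 2
f''(3) = -24 * 3 - 2
= -72 - 2
= -74
Since f''(3) < 0, the function is concave down (-1)

-1


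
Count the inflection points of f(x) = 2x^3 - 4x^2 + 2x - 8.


Inflection points occur where f''(x) = 0 and concavity changes.
f(x) = 2x^3 - 4x^2 + 2x - 8
f'(x) = 6x^2 - 8x + 2
f''(x) = 12x - 8
Set f''(x) = 0:
12x - 8 = 0
x = 8 / 12 = 2/3
Since f''(x) is linear (degree 1), it changes sign at this point.
Therefore there is exactly 1 inflection point.

1


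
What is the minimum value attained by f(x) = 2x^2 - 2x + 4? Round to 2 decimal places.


For a quadratic f(x) = ax^2 + bx + c with a > 0, the minimum is at the vertex.
Vertex x-coordinate: x = -b/(2a)
x = -(-2) / (2 * 2)
x = 2/4 = 1/2
Substitute back to find the minimum value:
f(1/2) = 2 * (1/2)^2 - 2 * (1/2) + 4
= 1/2 - 1 + 4
= 7/2 = 3.50

3.50


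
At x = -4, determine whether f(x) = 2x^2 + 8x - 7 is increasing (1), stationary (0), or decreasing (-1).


Compute f'(x) to determine behavior:
f'(x) = 4x + 8
f'(-4) = 4 * (-4) + 8
= -16 + 8
= -8
Since f'(-4) < 0, the function is decreasing (-1)

-1


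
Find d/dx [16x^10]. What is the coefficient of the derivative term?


We apply the power rule: d/dx [ax^n] = a*n * x^(n-1)
d/dx [16x^10]
= 16 * 10 * x^(10-1)
= 160x^9
The coefficient is 160

160


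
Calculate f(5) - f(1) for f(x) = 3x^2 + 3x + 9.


Net change = f(b) - f(a)
f(x) = 3x^2 + 3x + 9
Compute f(5):
f(5) = 3 * 5^2 + 3 * 5 + 9
= 75 + 15 + 9
= 99
Compute f(1):
f(1) = 3 * 1^2 + 3 * 1 + 9
= 3 + 3 + 9
= 15
Net change = 99 - 15 = 84

84


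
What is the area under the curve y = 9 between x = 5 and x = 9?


The area under a constant function y = 9 is a rectangle.
Width = 9 - 5 = 4
Height = 9
Area = width * height
= 4 * 9
= 36

36


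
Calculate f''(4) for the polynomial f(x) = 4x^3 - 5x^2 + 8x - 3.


First derivative:
f'(x) = 12x^2 - 10x + 8
Second derivative:
f''(x) = 24x - 10
Substitute x = 4:
f''(4) = 24 * 4 - 10
= 96 - 10
= 86

86


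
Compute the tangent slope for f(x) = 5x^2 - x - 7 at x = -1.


The slope of the tangent line equals f'(x) at the point.
f(x) = 5x^2 - x - 7
f'(x) = 10x - 1
At x = -1:
f'(-1) = 10 * (-1) - 1
= -10 - 1
= -11

-11


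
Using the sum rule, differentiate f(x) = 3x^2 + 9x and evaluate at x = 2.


Differentiate term by term using power and sum rules:
f(x) = 3x^2 + 9x
f'(x) = 6x + 9
Substitute x = 2:
f'(2) = 6 * 2 + 9
= 12 + 9
= 21

21


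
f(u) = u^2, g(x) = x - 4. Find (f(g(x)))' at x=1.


Using the chain rule: (f(g(x)))' = f'(g(x)) * g'(x)
First, find g(1):
g(1) = 1 * 1 - 4 = -3
Next, f'(u) = 2u
And g'(x) = 1
So f'(g(1)) * g'(1)
= 2 * (-3) * 1
= -6

-6


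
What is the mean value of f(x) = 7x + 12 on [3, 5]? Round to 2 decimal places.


Average value = 1/(b-a) * integral from a to b of f(x) dx
First compute the integral of 7x + 12:
F(x) = (7/2)x^2 + 12x
F(5) = 7/2 * 25 + 12 * 5 = 295/2
F(3) = 7/2 * 9 + 12 * 3 = 135/2
Integral = 295/2 - 135/2 = 80
Average = 80 / (5 - 3) = 80 / 2
= 40 = 40.00

40.00


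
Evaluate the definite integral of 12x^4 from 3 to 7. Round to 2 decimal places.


Find the antiderivative of 12x^4:
F(x) = 12/5 * x^5
Apply the Fundamental Theorem of Calculus:
F(7) - F(3)
= 12/5 * 7^5 - 12/5 * 3^5
= 12/5 * (16807 - 243)
= 12/5 * 16564
= 198768/5 = 39753.60

39753.60


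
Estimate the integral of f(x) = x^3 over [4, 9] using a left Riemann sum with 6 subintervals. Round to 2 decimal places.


Left Riemann sum uses left endpoints of each subinterval.
Interval: [4, 9], n = 6
dx = (9 - 4) / 6 = 5/6
Left endpoints: [4, 29/6, 17/3, 13/2, 22/3, 49/6]
f values: [64, 24389/216, 4913/27, 2197/8, 10648/27, 117649/216]
Sum = dx * (sum of f values)
= 5/6 * 37741/24
= 188705/144 ≈ 1310.45

1310.45


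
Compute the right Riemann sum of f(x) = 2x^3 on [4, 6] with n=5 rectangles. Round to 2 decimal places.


Right Riemann sum uses right endpoints of each subinterval.
Interval: [4, 6], n = 5
dx = (6 - 4) / 5 = 2/5
Right endpoints: [22/5, 24/5, 26/5, 28/5, 6]
f values: [21296/125, 27648/125, 35152/125, 43904/125, 432]
Sum = dx * (sum of f values)
= 2/5 * 1456
= 2912/5 = 582.40

582.40


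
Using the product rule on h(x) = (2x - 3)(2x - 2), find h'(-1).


Let u(x) = 2x - 3 and v(x) = 2x - 2
u'(x) = 2
v'(x) = 2
Product rule: h'(x) = u'(x)*v(x) + u(x)*v'(x)
= 2 * (2x - 2) + (2x - 3) * 2
At x = -1:
u(-1) = 2 * (-1) - 3 = -5
v(-1) = 2 * (-1) - 2 = -4
h'(-1) = 2 * (-4) + (-5) * 2
= -8 - 10
= -18

-18


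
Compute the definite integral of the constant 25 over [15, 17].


The integral of a constant k over [a, b] equals k * (b - a).
integral from 15 to 17 of 25 dx
= 25 * (17 - 15)
= 25 * 2
= 50

50


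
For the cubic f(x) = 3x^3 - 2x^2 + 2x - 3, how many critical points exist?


Find where f'(x) = 0:
f(x) = 3x^3 - 2x^2 + 2x - 3
f'(x) = 9x^2 - 4x + 2
This is a quadratic in x. Use the discriminant to count real roots.
Discriminant = (-4)^2 - 4 * 9 * 2
= 16 - 72
= -56
Since discriminant < 0, f'(x) = 0 has no real solutions.
Number of critical points: 0

0


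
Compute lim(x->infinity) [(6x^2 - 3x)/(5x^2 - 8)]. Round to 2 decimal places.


For limits at infinity with equal-degree polynomials,
we compare leading coefficients.
Numerator leading term: 6x^2
Denominator leading term: 5x^2
Divide both by x^2:
lim = (6 - 3/x) / (5 - 8/x^2)
As x -> infinity, the 1/x and 1/x^2 terms vanish:
= 6/5 = 1.20

1.20


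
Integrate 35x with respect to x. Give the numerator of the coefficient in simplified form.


Apply the power rule for integration:
integral of ax^n dx = a/(n+1) * x^(n+1) + C
integral of 35x dx
= 35/2 * x^2 + C
The coefficient in lowest terms is 35/2, and its numerator is 35

35


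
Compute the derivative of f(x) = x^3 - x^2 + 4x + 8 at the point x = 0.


Differentiate f(x) = x^3 - x^2 + 4x + 8 term by term:
f'(x) = 3x^2 - 2x + 4
Substitute x = 0:
f'(0) = 3 * 0^2 - 2 * 0 + 4
= 0 + 0 + 4
= 4

4


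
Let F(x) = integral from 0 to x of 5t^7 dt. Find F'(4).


By the Fundamental Theorem of Calculus (Part 1):
If F(x) = integral from 0 to x of f(t) dt, then F'(x) = f(x)
Here f(t) = 5t^7
So F'(x) = 5x^7
Evaluate at x = 4:
F'(4) = 5 * 4^7
= 5 * 16384
= 81920

81920


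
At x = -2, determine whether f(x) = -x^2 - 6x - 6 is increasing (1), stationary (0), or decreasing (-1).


Compute f'(x) to determine behavior:
f'(x) = -2x - 6
f'(-2) = -2 * (-2) - 6
= 4 - 6
= -2
Since f'(-2) < 0, the function is decreasing (-1)

-1


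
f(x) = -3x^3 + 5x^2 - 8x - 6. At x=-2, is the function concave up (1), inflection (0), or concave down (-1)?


Concavity is determined by the sign of f''(x).
f(x) = -3x^3 + 5x^2 - 8x - 6
f'(x) = -9x^2 + 10x - 8
f''(x) = -18x + 10
f''(-2) = -18 * (-2) + 10
= 36 + 10
= 46
Since f''(-2) > 0, the function is concave up (1)

1


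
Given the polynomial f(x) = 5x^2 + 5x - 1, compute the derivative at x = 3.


Differentiate term by term using power and sum rules:
f(x) = 5x^2 + 5x - 1
f'(x) = 10x + 5
Substitute x = 3:
f'(3) = 10 * 3 + 5
= 30 + 5
= 35

35


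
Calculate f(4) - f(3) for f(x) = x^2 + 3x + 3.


Net change = f(b) - f(a)
f(x) = x^2 + 3x + 3
Compute f(4):
f(4) = 1 * 4^2 + 3 * 4 + 3
= 16 + 12 + 3
= 31
Compute f(3):
f(3) = 1 * 3^2 + 3 * 3 + 3
= 9 + 9 + 3
= 21
Net change = 31 - 21 = 10

10


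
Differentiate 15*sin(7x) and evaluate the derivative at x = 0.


Apply the chain rule to differentiate 15*sin(7x):
d/dx [15*sin(7x)]
= 15 * cos(7x) * d/dx(7x)
= 15 * 7 * cos(7x)
= 105 * cos(7x)
Evaluate at x = 0:
= 105 * cos(0)
= 105 * 1
= 105

105


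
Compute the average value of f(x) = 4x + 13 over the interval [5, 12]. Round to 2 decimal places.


Average value = 1/(b-a) * integral from a to b of f(x) dx
First compute the integral of 4x + 13:
F(x) = 2x^2 + 13x
F(12) = 2 * 144 + 13 * 12 = 444
F(5) = 2 * 25 + 13 * 5 = 115
Integral = 444 - 115 = 329
Average = 329 / (12 - 5) = 329 / 7
= 47 = 47.00

47.00


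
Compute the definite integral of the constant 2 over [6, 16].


The integral of a constant k over [a, b] equals k * (b - a).
integral from 6 to 16 of 2 dx
= 2 * (16 - 6)
= 2 * 10
= 20

20


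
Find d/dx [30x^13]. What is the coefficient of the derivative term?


We apply the power rule: d/dx [ax^n] = a*n * x^(n-1)
d/dx [30x^13]
= 30 * 13 * x^(13-1)
= 390x^12
The coefficient is 390

390


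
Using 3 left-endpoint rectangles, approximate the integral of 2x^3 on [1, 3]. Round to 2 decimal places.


Left Riemann sum uses left endpoints of each subinterval.
Interval: [1, 3], n = 3
dx = (3 - 1) / 3 = 2/3
Left endpoints: [1, 5/3, 7/3]
f values: [2, 250/27, 686/27]
Sum = dx * (sum of f values)
= 2/3 * 110/3
= 220/9 ≈ 24.44

24.44


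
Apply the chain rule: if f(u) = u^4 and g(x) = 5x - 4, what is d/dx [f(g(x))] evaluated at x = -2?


Using the chain rule: (f(g(x)))' = f'(g(x)) * g'(x)
First, find g(-2):
g(-2) = 5 * (-2) - 4 = -14
Next, f'(u) = 4u^3
And g'(x) = 5
So f'(g(-2)) * g'(-2)
= 4 * (-14)^3 * 5
= 4 * (-2744) * 5
= -54880

-54880


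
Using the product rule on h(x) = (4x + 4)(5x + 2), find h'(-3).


Let u(x) = 4x + 4 and v(x) = 5x + 2
u'(x) = 4
v'(x) = 5
Product rule: h'(x) = u'(x)*v(x) + u(x)*v'(x)
= 4 * (5x + 2) + (4x + 4) * 5
At x = -3:
u(-3) = 4 * (-3) + 4 = -8
v(-3) = 5 * (-3) + 2 = -13
h'(-3) = 4 * (-13) + (-8) * 5
= -52 - 40
= -92

-92


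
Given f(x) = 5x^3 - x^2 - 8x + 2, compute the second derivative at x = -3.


First derivative:
f'(x) = 15x^2 - 2x - 8
Second derivative:
f''(x) = 30x - 2
Substitute x = -3:
f''(-3) = 30 * (-3) - 2
= -90 - 2
= -92

-92


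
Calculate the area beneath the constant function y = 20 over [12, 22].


The area under a constant function y = 20 is a rectangle.
Width = 22 - 12 = 10
Height = 20
Area = width * height
= 10 * 20
= 200

200


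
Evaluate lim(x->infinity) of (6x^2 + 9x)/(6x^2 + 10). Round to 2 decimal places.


For limits at infinity with equal-degree polynomials,
we compare leading coefficients.
Numerator leading term: 6x^2
Denominator leading term: 6x^2
Divide both by x^2:
lim = (6 + 9/x) / (6 + 10/x^2)
As x -> infinity, the 1/x and 1/x^2 terms vanish:
= 6/6 = 1 = 1.00

1.00


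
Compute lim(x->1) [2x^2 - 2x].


Since polynomials are continuous, we use direct substitution.
lim(x->1) of 2x^2 - 2x
= 2 * 1^2 - 2 * 1 + 0
= 2 - 2 + 0
= 0

0


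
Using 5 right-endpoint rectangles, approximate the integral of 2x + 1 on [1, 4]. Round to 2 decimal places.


Right Riemann sum uses right endpoints of each subinterval.
Interval: [1, 4], n = 5
dx = (4 - 1) / 5 = 3/5
Right endpoints: [8/5, 11/5, 14/5, 17/5, 4]
f values: [21/5, 27/5, 33/5, 39/5, 9]
Sum = dx * (sum of f values)
= 3/5 * 33
= 99/5 = 19.80

19.80


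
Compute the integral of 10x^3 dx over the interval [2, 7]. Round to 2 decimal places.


Find the antiderivative of 10x^3:
F(x) = 10/4 * x^4
Apply the Fundamental Theorem of Calculus:
F(7) - F(2)
= 10/4 * 7^4 - 10/4 * 2^4
= 10/4 * (2401 - 16)
= 10/4 * 2385
= 11925/2 = 5962.50

5962.50


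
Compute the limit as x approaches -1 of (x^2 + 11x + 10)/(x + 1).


Direct substitution gives 0/0, so we factor the numerator.
Factor: (x^2 + 11x + 10) = (x + 1)(x + 10)
Cancel the common factor (x + 1):
(x^2 + 11x + 10)/(x + 1) = (x + 10)
Now substitute x = -1:
= (-1) - (-10) = 9

9


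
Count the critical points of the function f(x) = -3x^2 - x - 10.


Find where f'(x) = 0:
f'(x) = -6x - 1
Set f'(x) = 0:
-6x - 1 = 0
x = 1 / (-6) = -1/6
This is a linear equation in x, so there is exactly one solution.
Number of critical points: 1

1


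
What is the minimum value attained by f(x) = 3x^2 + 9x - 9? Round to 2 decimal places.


For a quadratic f(x) = ax^2 + bx + c with a > 0, the minimum is at the vertex.
Vertex x-coordinate: x = -b/(2a)
x = -(9) / (2 * 3)
x = -9/6 = -3/2
Substitute back to find the minimum value:
f(-3/2) = 3 * (-3/2)^2 + 9 * (-3/2) - 9
= 27/4 - 27/2 - 9
= -63/4 = -15.75

-15.75


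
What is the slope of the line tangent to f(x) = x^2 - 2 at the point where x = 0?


The slope of the tangent line equals f'(x) at the point.
f(x) = x^2 - 2
f'(x) = 2x
At x = 0:
f'(0) = 2 * 0 + 0
= 0 + 0
= 0

0


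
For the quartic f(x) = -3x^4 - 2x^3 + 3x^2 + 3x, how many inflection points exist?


Inflection points occur where f''(x) = 0 and concavity changes.
f(x) = -3x^4 - 2x^3 + 3x^2 + 3x
f'(x) = -12x^3 - 6x^2 + 6x + 3
f''(x) = -36x^2 - 12x + 6
This is a quadratic in x. Use the discriminant to count real roots.
Discriminant = (-12)^2 - 4 * (-36) * 6
= 144 - (-864)
= 1008
Since discriminant > 0, f''(x) = 0 has 2 distinct real solutions.
A quadratic with two distinct real roots changes sign at each root, so concavity changes at both.
Number of inflection points: 2

2


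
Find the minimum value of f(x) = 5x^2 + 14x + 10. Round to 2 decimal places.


For a quadratic f(x) = ax^2 + bx + c with a > 0, the minimum is at the vertex.
Vertex x-coordinate: x = -b/(2a)
x = -(14) / (2 * 5)
x = -14/10 = -7/5
Substitute back to find the minimum value:
f(-7/5) = 5 * (-7/5)^2 + 14 * (-7/5) + 10
= 49/5 - 98/5 + 10
= 1/5 = 0.20

0.20


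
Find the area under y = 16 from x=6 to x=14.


The area under a constant function y = 16 is a rectangle.
Width = 14 - 6 = 8
Height = 16
Area = width * height
= 8 * 16
= 128

128


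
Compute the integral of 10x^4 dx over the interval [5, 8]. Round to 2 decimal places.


Find the antiderivative of 10x^4:
F(x) = 10/5 * x^5
Apply the Fundamental Theorem of Calculus:
F(8) - F(5)
= 10/5 * 8^5 - 10/5 * 5^5
= 10/5 * (32768 - 3125)
= 10/5 * 29643
= 59286 = 59286.00

59286.00


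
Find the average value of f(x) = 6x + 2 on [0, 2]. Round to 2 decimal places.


Average value = 1/(b-a) * integral from a to b of f(x) dx
First compute the integral of 6x + 2:
F(x) = 3x^2 + 2x
F(2) = 3 * 4 + 2 * 2 = 16
F(0) = 3 * 0 + 2 * 0 = 0
Integral = 16 - 0 = 16
Average = 16 / (2 - 0) = 16 / 2
= 8 = 8.00

8.00


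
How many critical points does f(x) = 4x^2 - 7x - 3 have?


Find where f'(x) = 0:
f'(x) = 8x - 7
Set f'(x) = 0:
8x - 7 = 0
x = 7 / 8 = 7/8
This is a linear equation in x, so there is exactly one solution.
Number of critical points: 1

1


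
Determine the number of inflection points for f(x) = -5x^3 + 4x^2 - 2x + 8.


Inflection points occur where f''(x) = 0 and concavity changes.
f(x) = -5x^3 + 4x^2 - 2x + 8
f'(x) = -15x^2 + 8x - 2
f''(x) = -30x + 8
Set f''(x) = 0:
-30x + 8 = 0
x = -8 / (-30) = 4/15
Since f''(x) is linear (degree 1), it changes sign at this point.
Therefore there is exactly 1 inflection point.

1


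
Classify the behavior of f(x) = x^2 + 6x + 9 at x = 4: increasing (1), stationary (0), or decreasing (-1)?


Compute f'(x) to determine behavior:
f'(x) = 2x + 6
f'(4) = 2 * 4 + 6
= 8 + 6
= 14
Since f'(4) > 0, the function is increasing (1)

1


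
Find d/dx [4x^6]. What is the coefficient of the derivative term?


We apply the power rule: d/dx [ax^n] = a*n * x^(n-1)
d/dx [4x^6]
= 4 * 6 * x^(6-1)
= 24x^5
The coefficient is 24

24


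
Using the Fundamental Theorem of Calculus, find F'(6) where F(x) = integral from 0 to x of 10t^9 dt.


By the Fundamental Theorem of Calculus (Part 1):
If F(x) = integral from 0 to x of f(t) dt, then F'(x) = f(x)
Here f(t) = 10t^9
So F'(x) = 10x^9
Evaluate at x = 6:
F'(6) = 10 * 6^9
= 10 * 10077696
= 100776960

100776960


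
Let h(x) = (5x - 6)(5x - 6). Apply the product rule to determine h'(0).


Let u(x) = 5x - 6 and v(x) = 5x - 6
u'(x) = 5
v'(x) = 5
Product rule: h'(x) = u'(x)*v(x) + u(x)*v'(x)
= 5 * (5x - 6) + (5x - 6) * 5
At x = 0:
u(0) = 5 * 0 - 6 = -6
v(0) = 5 * 0 - 6 = -6
h'(0) = 5 * (-6) + (-6) * 5
= -30 - 30
= -60

-60


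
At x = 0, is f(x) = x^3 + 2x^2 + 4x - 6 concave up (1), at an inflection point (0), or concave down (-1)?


Concavity is determined by the sign of f''(x).
f(x) = x^3 + 2x^2 + 4x - 6
f'(x) = 3x^2 + 4x + 4
f''(x) = 6x + 4
f''(0) = 6 * 0 + 4
= 0 + 4
= 4
Since f''(0) > 0, the function is concave up (1)

1


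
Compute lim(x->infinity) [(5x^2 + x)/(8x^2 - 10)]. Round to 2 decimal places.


For limits at infinity with equal-degree polynomials,
we compare leading coefficients.
Numerator leading term: 5x^2
Denominator leading term: 8x^2
Divide both by x^2:
lim = (5 + 1/x) / (8 - 10/x^2)
As x -> infinity, the 1/x and 1/x^2 terms vanish:
= 5/8 ≈ 0.63

0.63


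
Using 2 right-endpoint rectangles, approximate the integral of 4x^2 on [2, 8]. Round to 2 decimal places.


Right Riemann sum uses right endpoints of each subinterval.
Interval: [2, 8], n = 2
dx = (8 - 2) / 2 = 3
Right endpoints: [5, 8]
f values: [100, 256]
Sum = dx * (sum of f values)
= 3 * 356
= 1068 = 1068.00

1068.00


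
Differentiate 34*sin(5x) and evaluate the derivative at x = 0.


Apply the chain rule to differentiate 34*sin(5x):
d/dx [34*sin(5x)]
= 34 * cos(5x) * d/dx(5x)
= 34 * 5 * cos(5x)
= 170 * cos(5x)
Evaluate at x = 0:
= 170 * cos(0)
= 170 * 1
= 170

170


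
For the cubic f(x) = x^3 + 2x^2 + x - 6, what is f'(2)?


Differentiate f(x) = x^3 + 2x^2 + x - 6 term by term:
f'(x) = 3x^2 + 4x + 1
Substitute x = 2:
f'(2) = 3 * 2^2 + 4 * 2 + 1
= 12 + 8 + 1
= 21

21


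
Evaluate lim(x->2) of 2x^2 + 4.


Since polynomials are continuous, we use direct substitution.
lim(x->2) of 2x^2 + 4
= 2 * 2^2 + 0 * 2 + 4
= 8 + 0 + 4
= 12

12


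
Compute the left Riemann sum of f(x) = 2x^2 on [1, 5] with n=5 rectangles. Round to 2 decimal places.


Left Riemann sum uses left endpoints of each subinterval.
Interval: [1, 5], n = 5
dx = (5 - 1) / 5 = 4/5
Left endpoints: [1, 9/5, 13/5, 17/5, 21/5]
f values: [2, 162/25, 338/25, 578/25, 882/25]
Sum = dx * (sum of f values)
= 4/5 * 402/5
= 1608/25 = 64.32

64.32


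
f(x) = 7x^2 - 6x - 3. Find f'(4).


Differentiate term by term using power and sum rules:
f(x) = 7x^2 - 6x - 3
f'(x) = 14x - 6
Substitute x = 4:
f'(4) = 14 * 4 - 6
= 56 - 6
= 50

50


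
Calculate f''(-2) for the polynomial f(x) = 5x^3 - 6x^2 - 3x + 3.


First derivative:
f'(x) = 15x^2 - 12x - 3
Second derivative:
f''(x) = 30x - 12
Substitute x = -2:
f''(-2) = 30 * (-2) - 12
= -60 - 12
= -72

-72


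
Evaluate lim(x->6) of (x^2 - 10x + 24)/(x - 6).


Direct substitution gives 0/0, so we factor the numerator.
Factor: (x^2 - 10x + 24) = (x - 6)(x - 4)
Cancel the common factor (x - 6):
(x^2 - 10x + 24)/(x - 6) = (x - 4)
Now substitute x = 6:
= (6) - (4) = 2

2


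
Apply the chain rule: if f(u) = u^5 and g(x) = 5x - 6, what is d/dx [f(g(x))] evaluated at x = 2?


Using the chain rule: (f(g(x)))' = f'(g(x)) * g'(x)
First, find g(2):
g(2) = 5 * 2 - 6 = 4
Next, f'(u) = 5u^4
And g'(x) = 5
So f'(g(2)) * g'(2)
= 5 * 4^4 * 5
= 5 * 256 * 5
= 6400

6400


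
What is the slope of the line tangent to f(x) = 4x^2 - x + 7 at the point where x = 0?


The slope of the tangent line equals f'(x) at the point.
f(x) = 4x^2 - x + 7
f'(x) = 8x - 1
At x = 0:
f'(0) = 8 * 0 - 1
= 0 - 1
= -1

-1


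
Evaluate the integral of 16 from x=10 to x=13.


The integral of a constant k over [a, b] equals k * (b - a).
integral from 10 to 13 of 16 dx
= 16 * (13 - 10)
= 16 * 3
= 48

48


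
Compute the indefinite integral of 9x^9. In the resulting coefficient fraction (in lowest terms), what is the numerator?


Apply the power rule for integration:
integral of ax^n dx = a/(n+1) * x^(n+1) + C
integral of 9x^9 dx
= 9/10 * x^10 + C
The coefficient in lowest terms is 9/10, and its numerator is 9

9


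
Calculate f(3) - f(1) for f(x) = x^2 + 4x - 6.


Net change = f(b) - f(a)
f(x) = x^2 + 4x - 6
Compute f(3):
f(3) = 1 * 3^2 + 4 * 3 - 6
= 9 + 12 - 6
= 15
Compute f(1):
f(1) = 1 * 1^2 + 4 * 1 - 6
= 1 + 4 - 6
= -1
Net change = 15 - (-1) = 16

16


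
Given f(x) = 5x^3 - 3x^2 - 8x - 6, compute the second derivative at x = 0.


First derivative:
f'(x) = 15x^2 - 6x - 8
Second derivative:
f''(x) = 30x - 6
Substitute x = 0:
f''(0) = 30 * 0 - 6
= 0 - 6
= -6

-6


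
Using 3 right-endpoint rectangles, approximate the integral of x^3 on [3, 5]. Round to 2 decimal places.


Right Riemann sum uses right endpoints of each subinterval.
Interval: [3, 5], n = 3
dx = (5 - 3) / 3 = 2/3
Right endpoints: [11/3, 13/3, 5]
f values: [1331/27, 2197/27, 125]
Sum = dx * (sum of f values)
= 2/3 * 767/3
= 1534/9 ≈ 170.44

170.44


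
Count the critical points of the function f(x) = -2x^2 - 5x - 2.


Find where f'(x) = 0:
f'(x) = -4x - 5
Set f'(x) = 0:
-4x - 5 = 0
x = 5 / (-4) = -5/4
This is a linear equation in x, so there is exactly one solution.
Number of critical points: 1

1


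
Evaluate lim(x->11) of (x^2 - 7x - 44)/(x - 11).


Direct substitution gives 0/0, so we factor the numerator.
Factor: (x^2 - 7x - 44) = (x - 11)(x + 4)
Cancel the common factor (x - 11):
(x^2 - 7x - 44)/(x - 11) = (x + 4)
Now substitute x = 11:
= (11) - (-4) = 15

15


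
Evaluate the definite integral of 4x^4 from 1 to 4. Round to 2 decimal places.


Find the antiderivative of 4x^4:
F(x) = 4/5 * x^5
Apply the Fundamental Theorem of Calculus:
F(4) - F(1)
= 4/5 * 4^5 - 4/5 * 1^5
= 4/5 * (1024 - 1)
= 4/5 * 1023
= 4092/5 = 818.40

818.40


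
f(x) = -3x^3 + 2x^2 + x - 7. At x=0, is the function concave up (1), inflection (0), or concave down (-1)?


Concavity is determined by the sign of f''(x).
f(x) = -3x^3 + 2x^2 + x - 7
f'(x) = -9x^2 + 4x + 1
f''(x) = -18x + 4
f''(0) = -18 * 0 + 4
= 0 + 4
= 4
Since f''(0) > 0, the function is concave up (1)

1


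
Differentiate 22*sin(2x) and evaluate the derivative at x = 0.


Apply the chain rule to differentiate 22*sin(2x):
d/dx [22*sin(2x)]
= 22 * cos(2x) * d/dx(2x)
= 22 * 2 * cos(2x)
= 44 * cos(2x)
Evaluate at x = 0:
= 44 * cos(0)
= 44 * 1
= 44

44


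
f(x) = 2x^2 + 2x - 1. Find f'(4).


Differentiate term by term using power and sum rules:
f(x) = 2x^2 + 2x - 1
f'(x) = 4x + 2
Substitute x = 4:
f'(4) = 4 * 4 + 2
= 16 + 2
= 18

18


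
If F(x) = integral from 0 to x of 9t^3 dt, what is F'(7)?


By the Fundamental Theorem of Calculus (Part 1):
If F(x) = integral from 0 to x of f(t) dt, then F'(x) = f(x)
Here f(t) = 9t^3
So F'(x) = 9x^3
Evaluate at x = 7:
F'(7) = 9 * 7^3
= 9 * 343
= 3087

3087


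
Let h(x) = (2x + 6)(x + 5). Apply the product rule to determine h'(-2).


Let u(x) = 2x + 6 and v(x) = x + 5
u'(x) = 2
v'(x) = 1
Product rule: h'(x) = u'(x)*v(x) + u(x)*v'(x)
= 2 * (x + 5) + (2x + 6) * 1
At x = -2:
u(-2) = 2 * (-2) + 6 = 2
v(-2) = 1 * (-2) + 5 = 3
h'(-2) = 2 * 3 + 2 * 1
= 6 + 2
= 8

8


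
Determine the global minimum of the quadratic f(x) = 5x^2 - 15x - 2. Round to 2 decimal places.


For a quadratic f(x) = ax^2 + bx + c with a > 0, the minimum is at the vertex.
Vertex x-coordinate: x = -b/(2a)
x = -(-15) / (2 * 5)
x = 15/10 = 3/2
Substitute back to find the minimum value:
f(3/2) = 5 * (3/2)^2 - 15 * (3/2) - 2
= 45/4 - 45/2 - 2
= -53/4 = -13.25

-13.25


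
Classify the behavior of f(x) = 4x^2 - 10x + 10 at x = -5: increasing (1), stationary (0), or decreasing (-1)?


Compute f'(x) to determine behavior:
f'(x) = 8x - 10
f'(-5) = 8 * (-5) - 10
= -40 - 10
= -50
Since f'(-5) < 0, the function is decreasing (-1)

-1


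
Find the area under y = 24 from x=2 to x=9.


The area under a constant function y = 24 is a rectangle.
Width = 9 - 2 = 7
Height = 24
Area = width * height
= 7 * 24
= 168

168


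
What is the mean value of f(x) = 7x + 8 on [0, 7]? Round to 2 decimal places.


Average value = 1/(b-a) * integral from a to b of f(x) dx
First compute the integral of 7x + 8:
F(x) = (7/2)x^2 + 8x
F(7) = 7/2 * 49 + 8 * 7 = 455/2
F(0) = 7/2 * 0 + 8 * 0 = 0
Integral = 455/2 - 0 = 455/2
Average = (455/2) / (7 - 0) = (455/2) / 7
= 65/2 = 32.50

32.50


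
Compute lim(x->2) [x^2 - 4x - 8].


Since polynomials are continuous, we use direct substitution.
lim(x->2) of x^2 - 4x - 8
= 1 * 2^2 - 4 * 2 - 8
= 4 - 8 - 8
= -12

-12


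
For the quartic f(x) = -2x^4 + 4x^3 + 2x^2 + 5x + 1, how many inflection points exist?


Inflection points occur where f''(x) = 0 and concavity changes.
f(x) = -2x^4 + 4x^3 + 2x^2 + 5x + 1
f'(x) = -8x^3 + 12x^2 + 4x + 5
f''(x) = -24x^2 + 24x + 4
This is a quadratic in x. Use the discriminant to count real roots.
Discriminant = (24)^2 - 4 * (-24) * 4
= 576 - (-384)
= 960
Since discriminant > 0, f''(x) = 0 has 2 distinct real solutions.
A quadratic with two distinct real roots changes sign at each root, so concavity changes at both.
Number of inflection points: 2

2


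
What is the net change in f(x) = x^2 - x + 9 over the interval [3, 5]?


Net change = f(b) - f(a)
f(x) = x^2 - x + 9
Compute f(5):
f(5) = 1 * 5^2 - 1 * 5 + 9
= 25 - 5 + 9
= 29
Compute f(3):
f(3) = 1 * 3^2 - 1 * 3 + 9
= 9 - 3 + 9
= 15
Net change = 29 - 15 = 14

14


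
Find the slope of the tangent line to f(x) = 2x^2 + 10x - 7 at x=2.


The slope of the tangent line equals f'(x) at the point.
f(x) = 2x^2 + 10x - 7
f'(x) = 4x + 10
At x = 2:
f'(2) = 4 * 2 + 10
= 8 + 10
= 18

18


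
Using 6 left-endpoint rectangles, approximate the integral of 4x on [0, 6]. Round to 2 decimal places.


Left Riemann sum uses left endpoints of each subinterval.
Interval: [0, 6], n = 6
dx = (6 - 0) / 6 = 1
Left endpoints: [0, 1, 2, 3, 4, 5]
f values: [0, 4, 8, 12, 16, 20]
Sum = dx * (sum of f values)
= 1 * 60
= 60 = 60.00

60.00


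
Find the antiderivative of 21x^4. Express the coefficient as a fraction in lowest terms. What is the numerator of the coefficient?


Apply the power rule for integration:
integral of ax^n dx = a/(n+1) * x^(n+1) + C
integral of 21x^4 dx
= 21/5 * x^5 + C
The coefficient in lowest terms is 21/5, and its numerator is 21

21


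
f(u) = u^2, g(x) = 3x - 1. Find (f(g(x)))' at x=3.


Using the chain rule: (f(g(x)))' = f'(g(x)) * g'(x)
First, find g(3):
g(3) = 3 * 3 - 1 = 8
Next, f'(u) = 2u
And g'(x) = 3
So f'(g(3)) * g'(3)
= 2 * 8 * 3
= 48

48


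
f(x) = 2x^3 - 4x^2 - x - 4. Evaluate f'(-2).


Differentiate f(x) = 2x^3 - 4x^2 - x - 4 term by term:
f'(x) = 6x^2 - 8x - 1
Substitute x = -2:
f'(-2) = 6 * (-2)^2 - 8 * (-2) - 1
= 24 + 16 - 1
= 39

39


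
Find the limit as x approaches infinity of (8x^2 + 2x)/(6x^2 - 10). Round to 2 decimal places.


For limits at infinity with equal-degree polynomials,
we compare leading coefficients.
Numerator leading term: 8x^2
Denominator leading term: 6x^2
Divide both by x^2:
lim = (8 + 2/x) / (6 - 10/x^2)
As x -> infinity, the 1/x and 1/x^2 terms vanish:
= 8/6 = 4/3 ≈ 1.33

1.33


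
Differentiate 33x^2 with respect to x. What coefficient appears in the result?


We apply the power rule: d/dx [ax^n] = a*n * x^(n-1)
d/dx [33x^2]
= 33 * 2 * x^(2-1)
= 66x
The coefficient is 66

66


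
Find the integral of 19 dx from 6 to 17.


The integral of a constant k over [a, b] equals k * (b - a).
integral from 6 to 17 of 19 dx
= 19 * (17 - 6)
= 19 * 11
= 209

209


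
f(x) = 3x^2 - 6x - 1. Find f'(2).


Differentiate term by term using power and sum rules:
f(x) = 3x^2 - 6x - 1
f'(x) = 6x - 6
Substitute x = 2:
f'(2) = 6 * 2 - 6
= 12 - 6
= 6

6


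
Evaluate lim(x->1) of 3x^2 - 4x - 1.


Since polynomials are continuous, we use direct substitution.
lim(x->1) of 3x^2 - 4x - 1
= 3 * 1^2 - 4 * 1 - 1
= 3 - 4 - 1
= -2

-2


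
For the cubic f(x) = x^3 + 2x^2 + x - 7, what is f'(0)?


Differentiate f(x) = x^3 + 2x^2 + x - 7 term by term:
f'(x) = 3x^2 + 4x + 1
Substitute x = 0:
f'(0) = 3 * 0^2 + 4 * 0 + 1
= 0 + 0 + 1
= 1

1


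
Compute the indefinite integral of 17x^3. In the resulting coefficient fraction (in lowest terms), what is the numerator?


Apply the power rule for integration:
integral of ax^n dx = a/(n+1) * x^(n+1) + C
integral of 17x^3 dx
= 17/4 * x^4 + C
The coefficient in lowest terms is 17/4, and its numerator is 17

17


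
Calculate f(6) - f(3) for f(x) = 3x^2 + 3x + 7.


Net change = f(b) - f(a)
f(x) = 3x^2 + 3x + 7
Compute f(6):
f(6) = 3 * 6^2 + 3 * 6 + 7
= 108 + 18 + 7
= 133
Compute f(3):
f(3) = 3 * 3^2 + 3 * 3 + 7
= 27 + 9 + 7
= 43
Net change = 133 - 43 = 90

90


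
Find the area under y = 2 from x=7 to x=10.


The area under a constant function y = 2 is a rectangle.
Width = 10 - 7 = 3
Height = 2
Area = width * height
= 3 * 2
= 6

6


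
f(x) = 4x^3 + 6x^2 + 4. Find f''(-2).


First derivative:
f'(x) = 12x^2 + 12x
Second derivative:
f''(x) = 24x + 12
Substitute x = -2:
f''(-2) = 24 * (-2) + 12
= -48 + 12
= -36

-36


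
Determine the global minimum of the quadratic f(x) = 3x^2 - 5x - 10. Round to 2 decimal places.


For a quadratic f(x) = ax^2 + bx + c with a > 0, the minimum is at the vertex.
Vertex x-coordinate: x = -b/(2a)
x = -(-5) / (2 * 3)
x = 5/6
Substitute back to find the minimum value:
f(5/6) = 3 * (5/6)^2 - 5 * (5/6) - 10
= 25/12 - 25/6 - 10
= -145/12 ≈ -12.08

-12.08


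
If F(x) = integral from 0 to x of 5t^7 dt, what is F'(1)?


By the Fundamental Theorem of Calculus (Part 1):
If F(x) = integral from 0 to x of f(t) dt, then F'(x) = f(x)
Here f(t) = 5t^7
So F'(x) = 5x^7
Evaluate at x = 1:
F'(1) = 5 * 1^7
= 5 * 1
= 5

5


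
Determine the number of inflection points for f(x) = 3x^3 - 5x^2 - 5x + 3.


Inflection points occur where f''(x) = 0 and concavity changes.
f(x) = 3x^3 - 5x^2 - 5x + 3
f'(x) = 9x^2 - 10x - 5
f''(x) = 18x - 10
Set f''(x) = 0:
18x - 10 = 0
x = 10 / 18 = 5/9
Since f''(x) is linear (degree 1), it changes sign at this point.
Therefore there is exactly 1 inflection point.

1


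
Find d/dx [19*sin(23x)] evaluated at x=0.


Apply the chain rule to differentiate 19*sin(23x):
d/dx [19*sin(23x)]
= 19 * cos(23x) * d/dx(23x)
= 19 * 23 * cos(23x)
= 437 * cos(23x)
Evaluate at x = 0:
= 437 * cos(0)
= 437 * 1
= 437

437


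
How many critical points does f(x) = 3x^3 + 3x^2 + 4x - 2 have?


Find where f'(x) = 0:
f(x) = 3x^3 + 3x^2 + 4x - 2
f'(x) = 9x^2 + 6x + 4
This is a quadratic in x. Use the discriminant to count real roots.
Discriminant = (6)^2 - 4 * 9 * 4
= 36 - 144
= -108
Since discriminant < 0, f'(x) = 0 has no real solutions.
Number of critical points: 0

0


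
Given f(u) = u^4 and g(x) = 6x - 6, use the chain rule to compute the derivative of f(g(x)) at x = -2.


Using the chain rule: (f(g(x)))' = f'(g(x)) * g'(x)
First, find g(-2):
g(-2) = 6 * (-2) - 6 = -18
Next, f'(u) = 4u^3
And g'(x) = 6
So f'(g(-2)) * g'(-2)
= 4 * (-18)^3 * 6
= 4 * (-5832) * 6
= -139968

-139968


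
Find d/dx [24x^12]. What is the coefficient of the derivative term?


We apply the power rule: d/dx [ax^n] = a*n * x^(n-1)
d/dx [24x^12]
= 24 * 12 * x^(12-1)
= 288x^11
The coefficient is 288

288


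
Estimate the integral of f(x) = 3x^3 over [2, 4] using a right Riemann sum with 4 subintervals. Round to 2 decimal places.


Right Riemann sum uses right endpoints of each subinterval.
Interval: [2, 4], n = 4
dx = (4 - 2) / 4 = 1/2
Right endpoints: [5/2, 3, 7/2, 4]
f values: [375/8, 81, 1029/8, 192]
Sum = dx * (sum of f values)
= 1/2 * 897/2
= 897/4 = 224.25

224.25


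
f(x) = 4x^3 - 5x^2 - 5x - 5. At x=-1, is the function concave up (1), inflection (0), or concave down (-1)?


Concavity is determined by the sign of f''(x).
f(x) = 4x^3 - 5x^2 - 5x - 5
f'(x) = 12x^2 - 10x - 5
f''(x) = 24x - 10
f''(-1) = 24 * (-1) - 10
= -24 - 10
= -34
Since f''(-1) < 0, the function is concave down (-1)

-1


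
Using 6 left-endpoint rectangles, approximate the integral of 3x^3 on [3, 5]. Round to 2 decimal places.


Left Riemann sum uses left endpoints of each subinterval.
Interval: [3, 5], n = 6
dx = (5 - 3) / 6 = 1/3
Left endpoints: [3, 10/3, 11/3, 4, 13/3, 14/3]
f values: [81, 1000/9, 1331/9, 192, 2197/9, 2744/9]
Sum = dx * (sum of f values)
= 1/3 * 1081
= 1081/3 ≈ 360.33

360.33


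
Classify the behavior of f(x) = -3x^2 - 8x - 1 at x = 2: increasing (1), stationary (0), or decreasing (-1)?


Compute f'(x) to determine behavior:
f'(x) = -6x - 8
f'(2) = -6 * 2 - 8
= -12 - 8
= -20
Since f'(2) < 0, the function is decreasing (-1)

-1


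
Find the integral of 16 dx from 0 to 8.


The integral of a constant k over [a, b] equals k * (b - a).
integral from 0 to 8 of 16 dx
= 16 * (8 - 0)
= 16 * 8
= 128

128


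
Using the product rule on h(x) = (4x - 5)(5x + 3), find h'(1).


Let u(x) = 4x - 5 and v(x) = 5x + 3
u'(x) = 4
v'(x) = 5
Product rule: h'(x) = u'(x)*v(x) + u(x)*v'(x)
= 4 * (5x + 3) + (4x - 5) * 5
At x = 1:
u(1) = 4 * 1 - 5 = -1
v(1) = 5 * 1 + 3 = 8
h'(1) = 4 * 8 + (-1) * 5
= 32 - 5
= 27

27


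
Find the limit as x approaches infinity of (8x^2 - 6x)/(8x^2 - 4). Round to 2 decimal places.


For limits at infinity with equal-degree polynomials,
we compare leading coefficients.
Numerator leading term: 8x^2
Denominator leading term: 8x^2
Divide both by x^2:
lim = (8 - 6/x) / (8 - 4/x^2)
As x -> infinity, the 1/x and 1/x^2 terms vanish:
= 8/8 = 1 = 1.00

1.00


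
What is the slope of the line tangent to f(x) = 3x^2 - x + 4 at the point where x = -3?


The slope of the tangent line equals f'(x) at the point.
f(x) = 3x^2 - x + 4
f'(x) = 6x - 1
At x = -3:
f'(-3) = 6 * (-3) - 1
= -18 - 1
= -19

-19


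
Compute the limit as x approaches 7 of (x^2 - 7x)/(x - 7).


Direct substitution gives 0/0, so we factor the numerator.
Factor: (x^2 - 7x) = (x - 7)(x)
Cancel the common factor (x - 7):
(x^2 - 7x)/(x - 7) = (x)
Now substitute x = 7:
= (7) - (0) = 7

7


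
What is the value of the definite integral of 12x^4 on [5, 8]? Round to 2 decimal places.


Find the antiderivative of 12x^4:
F(x) = 12/5 * x^5
Apply the Fundamental Theorem of Calculus:
F(8) - F(5)
= 12/5 * 8^5 - 12/5 * 5^5
= 12/5 * (32768 - 3125)
= 12/5 * 29643
= 355716/5 = 71143.20

71143.20


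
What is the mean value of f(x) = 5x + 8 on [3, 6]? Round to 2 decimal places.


Average value = 1/(b-a) * integral from a to b of f(x) dx
First compute the integral of 5x + 8:
F(x) = (5/2)x^2 + 8x
F(6) = 5/2 * 36 + 8 * 6 = 138
F(3) = 5/2 * 9 + 8 * 3 = 93/2
Integral = 138 - 93/2 = 183/2
Average = (183/2) / (6 - 3) = (183/2) / 3
= 61/2 = 30.50

30.50


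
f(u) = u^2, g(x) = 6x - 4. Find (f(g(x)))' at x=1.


Using the chain rule: (f(g(x)))' = f'(g(x)) * g'(x)
First, find g(1):
g(1) = 6 * 1 - 4 = 2
Next, f'(u) = 2u
And g'(x) = 6
So f'(g(1)) * g'(1)
= 2 * 2 * 6
= 24

24


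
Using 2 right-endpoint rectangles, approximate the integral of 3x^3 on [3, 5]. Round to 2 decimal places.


Right Riemann sum uses right endpoints of each subinterval.
Interval: [3, 5], n = 2
dx = (5 - 3) / 2 = 1
Right endpoints: [4, 5]
f values: [192, 375]
Sum = dx * (sum of f values)
= 1 * 567
= 567 = 567.00

567.00


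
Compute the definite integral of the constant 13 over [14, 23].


The integral of a constant k over [a, b] equals k * (b - a).
integral from 14 to 23 of 13 dx
= 13 * (23 - 14)
= 13 * 9
= 117

117


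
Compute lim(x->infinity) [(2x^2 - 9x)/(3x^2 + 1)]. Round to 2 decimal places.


For limits at infinity with equal-degree polynomials,
we compare leading coefficients.
Numerator leading term: 2x^2
Denominator leading term: 3x^2
Divide both by x^2:
lim = (2 - 9/x) / (3 + 1/x^2)
As x -> infinity, the 1/x and 1/x^2 terms vanish:
= 2/3 ≈ 0.67

0.67


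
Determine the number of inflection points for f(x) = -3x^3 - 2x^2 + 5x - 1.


Inflection points occur where f''(x) = 0 and concavity changes.
f(x) = -3x^3 - 2x^2 + 5x - 1
f'(x) = -9x^2 - 4x + 5
f''(x) = -18x - 4
Set f''(x) = 0:
-18x - 4 = 0
x = 4 / (-18) = -2/9
Since f''(x) is linear (degree 1), it changes sign at this point.
Therefore there is exactly 1 inflection point.

1


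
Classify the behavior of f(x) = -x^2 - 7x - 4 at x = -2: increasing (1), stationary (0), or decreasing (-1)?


Compute f'(x) to determine behavior:
f'(x) = -2x - 7
f'(-2) = -2 * (-2) - 7
= 4 - 7
= -3
Since f'(-2) < 0, the function is decreasing (-1)

-1


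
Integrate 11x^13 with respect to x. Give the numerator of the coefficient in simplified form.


Apply the power rule for integration:
integral of ax^n dx = a/(n+1) * x^(n+1) + C
integral of 11x^13 dx
= 11/14 * x^14 + C
The coefficient in lowest terms is 11/14, and its numerator is 11

11


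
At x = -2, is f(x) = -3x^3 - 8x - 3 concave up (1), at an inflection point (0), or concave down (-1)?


Concavity is determined by the sign of f''(x).
f(x) = -3x^3 - 8x - 3
f'(x) = -9x^2 - 8
f''(x) = -18x
f''(-2) = -18 * (-2) + 0
= 36 + 0
= 36
Since f''(-2) > 0, the function is concave up (1)

1


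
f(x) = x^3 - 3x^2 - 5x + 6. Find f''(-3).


First derivative:
f'(x) = 3x^2 - 6x - 5
Second derivative:
f''(x) = 6x - 6
Substitute x = -3:
f''(-3) = 6 * (-3) - 6
= -18 - 6
= -24

-24


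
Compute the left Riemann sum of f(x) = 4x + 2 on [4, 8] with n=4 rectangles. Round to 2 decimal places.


Left Riemann sum uses left endpoints of each subinterval.
Interval: [4, 8], n = 4
dx = (8 - 4) / 4 = 1
Left endpoints: [4, 5, 6, 7]
f values: [18, 22, 26, 30]
Sum = dx * (sum of f values)
= 1 * 96
= 96 = 96.00

96.00


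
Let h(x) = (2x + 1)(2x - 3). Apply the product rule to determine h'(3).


Let u(x) = 2x + 1 and v(x) = 2x - 3
u'(x) = 2
v'(x) = 2
Product rule: h'(x) = u'(x)*v(x) + u(x)*v'(x)
= 2 * (2x - 3) + (2x + 1) * 2
At x = 3:
u(3) = 2 * 3 + 1 = 7
v(3) = 2 * 3 - 3 = 3
h'(3) = 2 * 3 + 7 * 2
= 6 + 14
= 20

20


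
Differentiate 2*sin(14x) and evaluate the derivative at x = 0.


Apply the chain rule to differentiate 2*sin(14x):
d/dx [2*sin(14x)]
= 2 * cos(14x) * d/dx(14x)
= 2 * 14 * cos(14x)
= 28 * cos(14x)
Evaluate at x = 0:
= 28 * cos(0)
= 28 * 1
= 28

28


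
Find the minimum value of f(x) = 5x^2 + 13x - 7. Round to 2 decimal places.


For a quadratic f(x) = ax^2 + bx + c with a > 0, the minimum is at the vertex.
Vertex x-coordinate: x = -b/(2a)
x = -(13) / (2 * 5)
x = -13/10
Substitute back to find the minimum value:
f(-13/10) = 5 * (-13/10)^2 + 13 * (-13/10) - 7
= 169/20 - 169/10 - 7
= -309/20 = -15.45

-15.45


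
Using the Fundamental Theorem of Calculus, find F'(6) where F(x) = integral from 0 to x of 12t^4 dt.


By the Fundamental Theorem of Calculus (Part 1):
If F(x) = integral from 0 to x of f(t) dt, then F'(x) = f(x)
Here f(t) = 12t^4
So F'(x) = 12x^4
Evaluate at x = 6:
F'(6) = 12 * 6^4
= 12 * 1296
= 15552

15552


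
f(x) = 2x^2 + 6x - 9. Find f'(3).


Differentiate term by term using power and sum rules:
f(x) = 2x^2 + 6x - 9
f'(x) = 4x + 6
Substitute x = 3:
f'(3) = 4 * 3 + 6
= 12 + 6
= 18

18


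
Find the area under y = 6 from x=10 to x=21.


The area under a constant function y = 6 is a rectangle.
Width = 21 - 10 = 11
Height = 6
Area = width * height
= 11 * 6
= 66

66


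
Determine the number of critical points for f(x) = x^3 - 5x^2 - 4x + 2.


Find where f'(x) = 0:
f(x) = x^3 - 5x^2 - 4x + 2
f'(x) = 3x^2 - 10x - 4
This is a quadratic in x. Use the discriminant to count real roots.
Discriminant = (-10)^2 - 4 * 3 * (-4)
= 100 - (-48)
= 148
Since discriminant > 0, f'(x) = 0 has 2 real solutions.
Number of critical points: 2

2


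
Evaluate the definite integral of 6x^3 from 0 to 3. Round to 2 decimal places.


Find the antiderivative of 6x^3:
F(x) = 6/4 * x^4
Apply the Fundamental Theorem of Calculus:
F(3) - F(0)
= 6/4 * 3^4 - 6/4 * 0^4
= 6/4 * (81 - 0)
= 6/4 * 81
= 243/2 = 121.50

121.50
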